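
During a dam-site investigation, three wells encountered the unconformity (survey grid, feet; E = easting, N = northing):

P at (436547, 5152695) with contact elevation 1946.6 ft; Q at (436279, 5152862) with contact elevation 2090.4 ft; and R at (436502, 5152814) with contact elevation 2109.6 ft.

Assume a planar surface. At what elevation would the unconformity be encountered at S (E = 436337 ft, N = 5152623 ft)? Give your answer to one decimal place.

1749.6 ft

Let the plane be z = a·E + b·N + c.
Q−P: −268a + 167b = 143.8;  R−P: −45a + 119b = 163.
Solving gives a = 0.414685974, b = 1.526561923.
Then c = 1946.6 − a·436547 − b·5152695 = −8044991.31.
At (436337, 5152623): z = 180942.8 + 7865798.1 − 8044991.31 = 1749.6 ft.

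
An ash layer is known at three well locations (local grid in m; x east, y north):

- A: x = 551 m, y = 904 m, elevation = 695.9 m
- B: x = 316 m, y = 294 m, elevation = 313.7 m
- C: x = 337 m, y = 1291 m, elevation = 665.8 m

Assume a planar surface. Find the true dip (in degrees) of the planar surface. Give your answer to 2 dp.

39.46°

Two edge vectors: A→B = (-235, -610, -382.2), A→C = (-214, 387, -30.1).
Normal n = (A→B) × (A→C) = (166272.4, 74717.3, -221485).
So ∂z/∂x = −n_x/n_z = 0.75072 and ∂z/∂y = −n_y/n_z = 0.33735.
Gradient magnitude |∇z| = √(a² + b²) = √(0.56357 + 0.11380) = 0.82303.
True dip = arctan(0.82303) = 39.46°, dipping toward WSW (azimuth ≈ 246°).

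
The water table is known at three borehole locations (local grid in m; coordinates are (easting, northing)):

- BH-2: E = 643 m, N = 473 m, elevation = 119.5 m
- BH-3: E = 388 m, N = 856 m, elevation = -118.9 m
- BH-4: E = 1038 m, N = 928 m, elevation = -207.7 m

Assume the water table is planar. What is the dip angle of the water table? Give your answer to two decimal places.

33.72°

Two edge vectors: BH-2→BH-3 = (-255, 383, -238.4), BH-2→BH-4 = (395, 455, -327.2).
Normal n = (BH-2→BH-3) × (BH-2→BH-4) = (-16845.6, -177604, -267310).
So ∂z/∂E = −n_x/n_z = −0.06302 and ∂z/∂N = −n_y/n_z = −0.66441.
Gradient magnitude |∇z| = √(a² + b²) = √(0.00397 + 0.44144) = 0.66739.
True dip = arctan(0.66739) = 33.72°, dipping toward N (azimuth ≈ 005°).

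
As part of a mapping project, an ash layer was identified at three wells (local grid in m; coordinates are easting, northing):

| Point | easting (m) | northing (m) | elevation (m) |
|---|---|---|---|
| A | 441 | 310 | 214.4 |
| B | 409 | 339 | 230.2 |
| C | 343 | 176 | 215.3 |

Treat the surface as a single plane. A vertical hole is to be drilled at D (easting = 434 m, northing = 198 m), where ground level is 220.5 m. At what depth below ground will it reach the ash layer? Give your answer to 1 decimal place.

Two edge vectors: A→B = (-32, 29, 15.8), A→C = (-98, -134, 0.9).
Normal n = (A→B) × (A→C) = (2143.3, -1519.6, 7130).
So ∂z/∂easting = −n_x/n_z = −0.30060 and ∂z/∂northing = −n_y/n_z = 0.21313.
Intercept c from A: 214.4 + 132.57 − 66.07 = 280.90.
At (434, 198): z_contact = −130.46 + 42.20 + 280.90 = 192.63 m.
Depth below ground = 220.5 − 192.63 = 27.9 m.

27.9 m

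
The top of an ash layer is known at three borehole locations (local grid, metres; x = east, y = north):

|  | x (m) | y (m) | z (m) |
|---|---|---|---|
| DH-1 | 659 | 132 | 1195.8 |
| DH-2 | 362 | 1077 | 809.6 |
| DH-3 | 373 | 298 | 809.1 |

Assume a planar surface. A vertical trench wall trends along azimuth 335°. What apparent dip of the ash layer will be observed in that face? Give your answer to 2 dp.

29.17°

Two edge vectors: DH-1→DH-2 = (-297, 945, -386.2), DH-1→DH-3 = (-286, 166, -386.7).
Normal n = (DH-1→DH-2) × (DH-1→DH-3) = (-301322.3, -4396.7, 220968).
So ∂z/∂x = −n_x/n_z = 1.36365 and ∂z/∂y = −n_y/n_z = 0.01990.
Unit vector along 335° is (sin 335°, cos 335°) = (-0.4226, 0.9063).
Slope in that direction = a·(-0.4226) + b·(0.9063) = −0.55827.
Apparent dip = arctan|0.55827| = 29.17° (true dip is 53.7°, so apparent ≤ true as expected).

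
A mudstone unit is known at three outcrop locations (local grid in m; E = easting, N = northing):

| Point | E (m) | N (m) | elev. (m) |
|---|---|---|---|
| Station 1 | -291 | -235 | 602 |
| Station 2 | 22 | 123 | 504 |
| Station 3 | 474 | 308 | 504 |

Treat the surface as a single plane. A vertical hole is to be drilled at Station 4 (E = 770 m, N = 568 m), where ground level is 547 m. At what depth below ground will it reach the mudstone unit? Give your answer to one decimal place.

Let the plane be z = a·E + b·N + c.
Station 2−Station 1: 313a + 358b = −98;  Station 3−Station 1: 765a + 543b = −98.
Solving gives a = 0.17448, b = −0.42629.
Then c = 602 − a·-291 − b·-235 = 552.59.
At (770, 568): z_contact = 134.35 − 242.13 + 552.59 = 444.81 m.
Depth below ground = 547 − 444.81 = 102.2 m.

102.2 m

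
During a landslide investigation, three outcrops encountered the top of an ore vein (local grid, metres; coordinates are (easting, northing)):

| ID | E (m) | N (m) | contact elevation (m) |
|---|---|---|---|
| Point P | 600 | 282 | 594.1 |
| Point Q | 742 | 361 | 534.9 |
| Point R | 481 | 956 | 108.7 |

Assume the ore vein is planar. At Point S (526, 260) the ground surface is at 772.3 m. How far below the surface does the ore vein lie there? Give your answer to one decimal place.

Two edge vectors: Point P→Point Q = (142, 79, -59.2), Point P→Point R = (-119, 674, -485.4).
Normal n = (Point P→Point Q) × (Point P→Point R) = (1554.2, 75971.6, 105109).
So ∂z/∂E = −n_x/n_z = −0.01479 and ∂z/∂N = −n_y/n_z = −0.72279.
Intercept c from Point P: 594.1 + 8.87 + 203.83 = 806.80.
At (526, 260): z_contact = −7.78 − 187.93 + 806.80 = 611.10 m.
Depth below ground = 772.3 − 611.10 = 161.2 m.

161.2 m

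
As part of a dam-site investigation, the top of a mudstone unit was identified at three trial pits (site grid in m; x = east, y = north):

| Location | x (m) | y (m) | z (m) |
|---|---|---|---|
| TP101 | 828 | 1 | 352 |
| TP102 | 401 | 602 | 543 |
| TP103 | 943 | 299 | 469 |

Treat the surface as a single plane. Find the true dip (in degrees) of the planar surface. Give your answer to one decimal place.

20.4°

Let the plane be z = a·x + b·y + c.
TP102−TP101: −427a + 601b = 191;  TP103−TP101: 115a + 298b = 117.
Solving gives a = 0.06824, b = 0.36628.
Gradient magnitude |∇z| = √(a² + b²) = √(0.00466 + 0.13416) = 0.37259.
True dip = arctan(0.37259) = 20.4°, dipping toward S (azimuth ≈ 191°).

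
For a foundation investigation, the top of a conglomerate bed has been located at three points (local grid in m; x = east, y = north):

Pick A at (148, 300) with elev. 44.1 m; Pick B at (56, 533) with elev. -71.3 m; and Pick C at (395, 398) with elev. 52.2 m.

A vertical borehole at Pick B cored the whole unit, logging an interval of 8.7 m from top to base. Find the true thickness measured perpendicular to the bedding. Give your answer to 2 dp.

7.90 m

Let the plane be z = a·x + b·y + c.
Pick B−Pick A: −92a + 233b = −115.4;  Pick C−Pick A: 247a + 98b = 8.1.
Solving gives a = 0.19824, b = −0.41700.
|∇z| = √(a²+b²) = 0.46173, so dip δ = arctan(0.46173) = 24.78°.
True thickness = vertical thickness × cos δ = 8.7 × cos 24.78° = 7.90 m.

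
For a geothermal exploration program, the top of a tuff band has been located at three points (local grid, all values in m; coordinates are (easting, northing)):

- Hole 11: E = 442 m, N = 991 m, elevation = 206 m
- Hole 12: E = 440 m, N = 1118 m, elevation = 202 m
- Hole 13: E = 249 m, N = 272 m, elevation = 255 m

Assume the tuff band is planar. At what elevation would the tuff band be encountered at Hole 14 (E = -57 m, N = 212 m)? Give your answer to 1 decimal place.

296.5 m

Two edge vectors: Hole 11→Hole 12 = (-2, 127, -4), Hole 11→Hole 13 = (-193, -719, 49).
Normal n = (Hole 11→Hole 12) × (Hole 11→Hole 13) = (3347, 870, 25949).
So ∂z/∂E = −n_x/n_z = −0.128984 and ∂z/∂N = −n_y/n_z = −0.033527.
Intercept c from Hole 11: 206 + 57.01 + 33.23 = 296.24.
At (-57, 212): z = 7.4 − 7.1 + 296.24 = 296.5 m.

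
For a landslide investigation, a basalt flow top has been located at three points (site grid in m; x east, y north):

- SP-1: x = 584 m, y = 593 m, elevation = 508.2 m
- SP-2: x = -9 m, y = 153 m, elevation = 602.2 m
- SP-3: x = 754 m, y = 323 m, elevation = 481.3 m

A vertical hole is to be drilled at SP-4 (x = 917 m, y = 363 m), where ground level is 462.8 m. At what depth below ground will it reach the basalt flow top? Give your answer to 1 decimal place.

Let the plane be z = a·x + b·y + c.
SP-2−SP-1: −593a − 440b = 94;  SP-3−SP-1: 170a − 270b = −26.9.
Solving gives a = −0.15843, b = −0.00012.
Then c = 508.2 − a·584 − b·593 = 600.79.
At (917, 363): z_contact = −145.28 − 0.04 + 600.79 = 455.47 m.
Depth below ground = 462.8 − 455.47 = 7.3 m.

7.3 m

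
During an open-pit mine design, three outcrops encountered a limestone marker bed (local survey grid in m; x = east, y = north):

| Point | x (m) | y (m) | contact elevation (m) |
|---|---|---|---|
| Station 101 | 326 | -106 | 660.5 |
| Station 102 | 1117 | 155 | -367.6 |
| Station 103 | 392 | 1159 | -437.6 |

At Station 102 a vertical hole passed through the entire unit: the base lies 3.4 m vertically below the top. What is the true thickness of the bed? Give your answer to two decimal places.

2.06 m

Two edge vectors: Station 101→Station 102 = (791, 261, -1028.1), Station 101→Station 103 = (66, 1265, -1098.1).
Normal n = (Station 101→Station 102) × (Station 101→Station 103) = (1013942.4, 800742.5, 983389).
So ∂z/∂x = −n_x/n_z = −1.03107 and ∂z/∂y = −n_y/n_z = −0.81427.
|∇z| = √(a²+b²) = 1.31383, so dip δ = arctan(1.31383) = 52.72°.
True thickness = vertical thickness × cos δ = 3.4 × cos 52.72° = 2.06 m.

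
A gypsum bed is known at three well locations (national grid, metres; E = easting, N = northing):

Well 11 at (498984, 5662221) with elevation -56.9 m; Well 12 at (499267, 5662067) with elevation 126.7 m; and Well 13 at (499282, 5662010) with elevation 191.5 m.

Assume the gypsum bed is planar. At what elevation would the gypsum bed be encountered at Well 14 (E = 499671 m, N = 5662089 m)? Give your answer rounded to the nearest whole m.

116 m

Two edge vectors: Well 11→Well 12 = (283, -154, 183.6), Well 11→Well 13 = (298, -211, 248.4).
Normal n = (Well 11→Well 12) × (Well 11→Well 13) = (486, -15584.4, -13821).
So ∂z/∂E = −n_x/n_z = 0.03516388 and ∂z/∂N = −n_y/n_z = −1.12758845.
Intercept c from Well 11: -56.9 − 17546.21 + 6384655.01 = 6367051.90.
At (499671, 5662089): z = 17570.4 − 6384506.2 + 6367051.90 = 116.1 m.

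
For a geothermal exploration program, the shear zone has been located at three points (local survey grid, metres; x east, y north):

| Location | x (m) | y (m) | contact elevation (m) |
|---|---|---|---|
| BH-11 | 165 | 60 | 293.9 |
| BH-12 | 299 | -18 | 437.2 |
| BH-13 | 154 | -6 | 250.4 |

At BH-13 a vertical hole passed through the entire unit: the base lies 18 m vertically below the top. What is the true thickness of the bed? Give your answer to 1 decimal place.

Two edge vectors: BH-11→BH-12 = (134, -78, 143.3), BH-11→BH-13 = (-11, -66, -43.5).
Normal n = (BH-11→BH-12) × (BH-11→BH-13) = (12850.8, 4252.7, -9702).
So ∂z/∂x = −n_x/n_z = 1.32455 and ∂z/∂y = −n_y/n_z = 0.43833.
|∇z| = √(a²+b²) = 1.39520, so dip δ = arctan(1.39520) = 54.37°.
True thickness = vertical thickness × cos δ = 18 × cos 54.37° = 10.5 m.

10.5 m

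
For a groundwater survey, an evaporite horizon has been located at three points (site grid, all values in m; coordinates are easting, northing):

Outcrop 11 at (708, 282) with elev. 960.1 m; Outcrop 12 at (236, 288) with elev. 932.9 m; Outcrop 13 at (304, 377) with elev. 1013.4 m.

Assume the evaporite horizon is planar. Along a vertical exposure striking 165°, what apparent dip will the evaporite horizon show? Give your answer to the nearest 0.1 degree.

38.8°

Let the plane be z = a·easting + b·northing + c.
Outcrop 12−Outcrop 11: −472a + 6b = −27.2;  Outcrop 13−Outcrop 11: −404a + 95b = 53.3.
Solving gives a = 0.06846, b = 0.85219.
Unit vector along 165° is (sin 165°, cos 165°) = (0.2588, -0.9659).
Slope in that direction = a·(0.2588) + b·(-0.9659) = −0.80543.
Apparent dip = arctan|0.80543| = 38.8° (true dip is 40.5°, so apparent ≤ true as expected).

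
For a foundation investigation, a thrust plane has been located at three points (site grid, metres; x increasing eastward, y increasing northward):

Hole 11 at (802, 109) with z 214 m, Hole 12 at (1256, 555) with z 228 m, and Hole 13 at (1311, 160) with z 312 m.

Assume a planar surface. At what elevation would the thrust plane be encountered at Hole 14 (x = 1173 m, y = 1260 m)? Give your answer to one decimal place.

Let the plane be z = a·x + b·y + c.
Hole 12−Hole 11: 454a + 446b = 14;  Hole 13−Hole 11: 509a + 51b = 98.
Solving gives a = 0.210900, b = −0.183292.
Then c = 214 − a·802 − b·109 = 64.84.
At (1173, 1260): z = 247.4 − 230.9 + 64.84 = 81.3 m.

81.3 m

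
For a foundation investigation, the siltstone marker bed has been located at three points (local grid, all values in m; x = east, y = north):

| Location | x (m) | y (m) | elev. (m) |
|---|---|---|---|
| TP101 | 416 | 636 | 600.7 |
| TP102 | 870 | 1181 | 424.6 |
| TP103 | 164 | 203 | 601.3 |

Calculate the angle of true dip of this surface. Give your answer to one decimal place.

Two edge vectors: TP101→TP102 = (454, 545, -176.1), TP101→TP103 = (-252, -433, 0.6).
Normal n = (TP101→TP102) × (TP101→TP103) = (-75924.3, 44104.8, -59242).
So ∂z/∂x = −n_x/n_z = −1.28160 and ∂z/∂y = −n_y/n_z = 0.74449.
Gradient magnitude |∇z| = √(a² + b²) = √(1.64249 + 0.55426) = 1.48214.
True dip = arctan(1.48214) = 56.0°, dipping toward ESE (azimuth ≈ 120°).

56.0°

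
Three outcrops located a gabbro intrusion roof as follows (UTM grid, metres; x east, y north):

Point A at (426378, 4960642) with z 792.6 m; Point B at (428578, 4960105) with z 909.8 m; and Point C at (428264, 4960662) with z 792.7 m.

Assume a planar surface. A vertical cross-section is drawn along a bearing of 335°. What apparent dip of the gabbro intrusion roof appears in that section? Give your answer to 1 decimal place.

Let the plane be z = a·x + b·y + c.
Point B−Point A: 2200a − 537b = 117.2;  Point C−Point A: 1886a + 20b = 0.1.
Solving gives a = 0.00227, b = −0.20895.
Unit vector along 335° is (sin 335°, cos 335°) = (-0.4226, 0.9063).
Slope in that direction = a·(-0.4226) + b·(0.9063) = −0.19034.
Apparent dip = arctan|0.19034| = 10.8° (true dip is 11.8°, so apparent ≤ true as expected).

10.8°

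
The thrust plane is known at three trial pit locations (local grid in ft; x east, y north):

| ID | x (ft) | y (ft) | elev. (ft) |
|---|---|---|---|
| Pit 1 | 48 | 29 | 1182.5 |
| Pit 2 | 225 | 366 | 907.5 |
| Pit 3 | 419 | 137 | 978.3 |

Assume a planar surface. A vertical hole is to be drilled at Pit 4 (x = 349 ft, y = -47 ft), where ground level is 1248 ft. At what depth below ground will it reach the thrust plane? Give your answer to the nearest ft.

Two edge vectors: Pit 1→Pit 2 = (177, 337, -275), Pit 1→Pit 3 = (371, 108, -204.2).
Normal n = (Pit 1→Pit 2) × (Pit 1→Pit 3) = (-39115.4, -65881.6, -105911).
So ∂z/∂x = −n_x/n_z = −0.36932 and ∂z/∂y = −n_y/n_z = −0.62205.
Intercept c from Pit 1: 1182.5 + 17.73 + 18.04 = 1218.27.
At (349, -47): z_contact = −128.9 + 29.2 + 1218.27 = 1118.6 ft.
Depth below ground = 1248 − 1118.6 = 129 ft.

129 ft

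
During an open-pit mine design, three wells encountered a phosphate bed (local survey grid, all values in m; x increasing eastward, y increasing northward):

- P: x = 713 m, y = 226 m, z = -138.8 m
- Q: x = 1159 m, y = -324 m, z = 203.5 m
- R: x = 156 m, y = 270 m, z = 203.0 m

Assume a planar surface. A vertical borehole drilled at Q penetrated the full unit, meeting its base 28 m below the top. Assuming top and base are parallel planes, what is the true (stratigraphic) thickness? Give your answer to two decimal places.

16.35 m

Two edge vectors: P→Q = (446, -550, 342.3), P→R = (-557, 44, 341.8).
Normal n = (P→Q) × (P→R) = (-203051.2, -343103.9, -286726).
So ∂z/∂x = −n_x/n_z = −0.70817 and ∂z/∂y = −n_y/n_z = −1.19663.
|∇z| = √(a²+b²) = 1.39048, so dip δ = arctan(1.39048) = 54.28°.
True thickness = vertical thickness × cos δ = 28 × cos 54.28° = 16.35 m.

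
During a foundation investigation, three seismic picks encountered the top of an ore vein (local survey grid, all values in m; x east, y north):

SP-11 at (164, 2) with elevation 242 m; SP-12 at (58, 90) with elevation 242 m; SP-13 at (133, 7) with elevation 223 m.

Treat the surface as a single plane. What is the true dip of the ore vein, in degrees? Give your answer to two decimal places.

49.98°

Let the plane be z = a·x + b·y + c.
SP-12−SP-11: −106a + 88b = 0;  SP-13−SP-11: −31a + 5b = −19.
Solving gives a = 0.76069, b = 0.91629.
Gradient magnitude |∇z| = √(a² + b²) = √(0.57865 + 0.83958) = 1.19090.
True dip = arctan(1.19090) = 49.98°, dipping toward SW (azimuth ≈ 220°).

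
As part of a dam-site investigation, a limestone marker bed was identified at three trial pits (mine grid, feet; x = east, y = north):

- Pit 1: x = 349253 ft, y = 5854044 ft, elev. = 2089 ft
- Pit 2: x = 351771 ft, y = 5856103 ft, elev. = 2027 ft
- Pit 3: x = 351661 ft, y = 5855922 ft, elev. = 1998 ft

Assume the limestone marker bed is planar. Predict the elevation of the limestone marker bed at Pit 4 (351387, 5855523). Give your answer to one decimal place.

1943.8 ft

Two edge vectors: Pit 1→Pit 2 = (2518, 2059, -62), Pit 1→Pit 3 = (2408, 1878, -91).
Normal n = (Pit 1→Pit 2) × (Pit 1→Pit 3) = (-70933, 79842, -229268).
So ∂z/∂x = −n_x/n_z = −0.309389012 and ∂z/∂y = −n_y/n_z = 0.348247466.
Intercept c from Pit 1: 2089 + 108055.04 − 2038655.99 = −1928511.95.
At (351387, 5855523): z = −108715.3 + 2039171.0 − 1928511.95 = 1943.8 ft.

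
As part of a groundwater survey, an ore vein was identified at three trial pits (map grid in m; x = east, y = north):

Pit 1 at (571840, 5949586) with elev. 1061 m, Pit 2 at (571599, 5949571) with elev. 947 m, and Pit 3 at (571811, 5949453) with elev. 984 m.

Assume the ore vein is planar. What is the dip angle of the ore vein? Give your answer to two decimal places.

Let the plane be z = a·x + b·y + c.
Pit 2−Pit 1: −241a − 15b = −114;  Pit 3−Pit 1: −29a − 133b = −77.
Solving gives a = 0.44301, b = 0.48235.
Gradient magnitude |∇z| = √(a² + b²) = √(0.19626 + 0.23266) = 0.65492.
True dip = arctan(0.65492) = 33.22°, dipping toward SW (azimuth ≈ 223°).

33.22°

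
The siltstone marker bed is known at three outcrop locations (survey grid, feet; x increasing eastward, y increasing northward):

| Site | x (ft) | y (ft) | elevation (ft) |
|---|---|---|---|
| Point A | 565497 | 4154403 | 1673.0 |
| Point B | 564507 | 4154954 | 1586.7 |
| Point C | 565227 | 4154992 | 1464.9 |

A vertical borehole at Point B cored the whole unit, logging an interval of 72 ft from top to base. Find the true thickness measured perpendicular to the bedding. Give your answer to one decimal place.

65.8 ft

Two edge vectors: Point A→Point B = (-990, 551, -86.3), Point A→Point C = (-270, 589, -208.1).
Normal n = (Point A→Point B) × (Point A→Point C) = (-63832.4, -182718, -434340).
So ∂z/∂x = −n_x/n_z = −0.14696 and ∂z/∂y = −n_y/n_z = −0.42068.
|∇z| = √(a²+b²) = 0.44561, so dip δ = arctan(0.44561) = 24.02°.
True thickness = vertical thickness × cos δ = 72 × cos 24.02° = 65.8 ft.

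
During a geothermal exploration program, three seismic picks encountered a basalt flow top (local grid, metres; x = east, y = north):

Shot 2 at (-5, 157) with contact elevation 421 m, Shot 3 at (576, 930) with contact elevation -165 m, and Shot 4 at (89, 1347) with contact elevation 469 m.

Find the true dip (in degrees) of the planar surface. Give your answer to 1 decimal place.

Let the plane be z = a·x + b·y + c.
Shot 3−Shot 2: 581a + 773b = −586;  Shot 4−Shot 2: 94a + 1190b = 48.
Solving gives a = −1.18702, b = 0.13410.
Gradient magnitude |∇z| = √(a² + b²) = √(1.40902 + 0.01798) = 1.19457.
True dip = arctan(1.19457) = 50.1°, dipping toward E (azimuth ≈ 096°).

50.1°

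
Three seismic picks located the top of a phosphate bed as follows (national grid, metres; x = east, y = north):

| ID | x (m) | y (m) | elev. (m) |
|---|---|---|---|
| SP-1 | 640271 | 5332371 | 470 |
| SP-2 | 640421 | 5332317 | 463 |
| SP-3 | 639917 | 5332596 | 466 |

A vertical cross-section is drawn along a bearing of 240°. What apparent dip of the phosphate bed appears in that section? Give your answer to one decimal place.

Let the plane be z = a·x + b·y + c.
SP-2−SP-1: 150a − 54b = −7;  SP-3−SP-1: −354a + 225b = −4.
Solving gives a = −0.12239, b = −0.21033.
Unit vector along 240° is (sin 240°, cos 240°) = (-0.8660, -0.5000).
Slope in that direction = a·(-0.8660) + b·(-0.5000) = 0.21116.
Apparent dip = arctan|0.21116| = 11.9° (true dip is 13.7°, so apparent ≤ true as expected).

11.9°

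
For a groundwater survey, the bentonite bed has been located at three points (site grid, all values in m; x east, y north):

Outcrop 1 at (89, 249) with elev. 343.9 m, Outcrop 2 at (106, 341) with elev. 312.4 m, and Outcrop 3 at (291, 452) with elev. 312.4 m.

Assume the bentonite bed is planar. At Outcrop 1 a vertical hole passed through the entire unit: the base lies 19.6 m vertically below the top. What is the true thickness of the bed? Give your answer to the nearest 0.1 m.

Let the plane be z = a·x + b·y + c.
Outcrop 2−Outcrop 1: 17a + 92b = −31.5;  Outcrop 3−Outcrop 1: 202a + 203b = −31.5.
Solving gives a = 0.23105, b = −0.38509.
|∇z| = √(a²+b²) = 0.44908, so dip δ = arctan(0.44908) = 24.18°.
True thickness = vertical thickness × cos δ = 19.6 × cos 24.18° = 17.9 m.

17.9 m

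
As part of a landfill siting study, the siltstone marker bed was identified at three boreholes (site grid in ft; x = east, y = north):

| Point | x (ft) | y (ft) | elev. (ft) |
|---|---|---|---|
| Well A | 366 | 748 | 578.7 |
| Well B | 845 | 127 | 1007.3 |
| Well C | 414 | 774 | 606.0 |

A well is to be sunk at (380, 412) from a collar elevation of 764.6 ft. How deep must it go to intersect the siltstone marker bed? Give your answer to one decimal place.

117.0 ft

Two edge vectors: Well A→Well B = (479, -621, 428.6), Well A→Well C = (48, 26, 27.3).
Normal n = (Well A→Well B) × (Well A→Well C) = (-28096.9, 7496.1, 42262).
So ∂z/∂x = −n_x/n_z = 0.66483 and ∂z/∂y = −n_y/n_z = −0.17737.
Intercept c from Well A: 578.7 − 243.33 + 132.67 = 468.05.
At (380, 412): z_contact = 252.63 − 73.08 + 468.05 = 647.60 ft.
Depth below ground = 764.6 − 647.60 = 117.0 ft.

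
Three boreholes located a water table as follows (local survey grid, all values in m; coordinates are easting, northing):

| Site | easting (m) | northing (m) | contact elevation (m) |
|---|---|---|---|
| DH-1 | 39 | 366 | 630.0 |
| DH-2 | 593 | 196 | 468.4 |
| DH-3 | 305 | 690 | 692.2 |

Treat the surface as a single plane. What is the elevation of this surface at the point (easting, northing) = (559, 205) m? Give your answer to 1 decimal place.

Let the plane be z = a·easting + b·northing + c.
DH-2−DH-1: 554a − 170b = −161.6;  DH-3−DH-1: 266a + 324b = 62.2.
Solving gives a = −0.18594, b = 0.34463.
Then c = 630 − a·39 − b·366 = 511.12.
At (559, 205): z = −103.9 + 70.6 + 511.12 = 477.8 m.

477.8 m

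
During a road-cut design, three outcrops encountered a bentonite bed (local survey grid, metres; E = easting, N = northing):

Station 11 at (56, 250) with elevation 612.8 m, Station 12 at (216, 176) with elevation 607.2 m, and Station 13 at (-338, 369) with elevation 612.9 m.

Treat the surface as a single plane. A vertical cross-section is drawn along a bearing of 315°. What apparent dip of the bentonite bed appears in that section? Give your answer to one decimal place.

6.1°

Two edge vectors: Station 11→Station 12 = (160, -74, -5.6), Station 11→Station 13 = (-394, 119, 0.1).
Normal n = (Station 11→Station 12) × (Station 11→Station 13) = (659, 2190.4, -10116).
So ∂z/∂E = −n_x/n_z = 0.06514 and ∂z/∂N = −n_y/n_z = 0.21653.
Unit vector along 315° is (sin 315°, cos 315°) = (-0.7071, 0.7071).
Slope in that direction = a·(-0.7071) + b·(0.7071) = 0.10704.
Apparent dip = arctan|0.10704| = 6.1° (true dip is 12.7°, so apparent ≤ true as expected).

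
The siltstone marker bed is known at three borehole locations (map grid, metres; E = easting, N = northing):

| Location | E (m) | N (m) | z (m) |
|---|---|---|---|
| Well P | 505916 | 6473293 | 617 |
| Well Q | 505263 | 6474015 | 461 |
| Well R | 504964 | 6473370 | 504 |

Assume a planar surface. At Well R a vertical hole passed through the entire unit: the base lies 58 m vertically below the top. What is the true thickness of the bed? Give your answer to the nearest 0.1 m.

57.3 m

Two edge vectors: Well P→Well Q = (-653, 722, -156), Well P→Well R = (-952, 77, -113).
Normal n = (Well P→Well Q) × (Well P→Well R) = (-69574, 74723, 637063).
So ∂z/∂E = −n_x/n_z = 0.10921 and ∂z/∂N = −n_y/n_z = −0.11729.
|∇z| = √(a²+b²) = 0.16026, so dip δ = arctan(0.16026) = 9.11°.
True thickness = vertical thickness × cos δ = 58 × cos 9.11° = 57.3 m.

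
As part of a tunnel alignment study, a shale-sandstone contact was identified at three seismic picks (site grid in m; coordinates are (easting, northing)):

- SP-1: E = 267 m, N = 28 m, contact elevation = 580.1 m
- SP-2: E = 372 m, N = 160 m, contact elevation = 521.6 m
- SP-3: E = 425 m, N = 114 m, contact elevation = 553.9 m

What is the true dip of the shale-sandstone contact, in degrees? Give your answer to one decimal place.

29.5°

Let the plane be z = a·E + b·N + c.
SP-2−SP-1: 105a + 132b = −58.5;  SP-3−SP-1: 158a + 86b = −26.2.
Solving gives a = 0.13298, b = −0.54896.
Gradient magnitude |∇z| = √(a² + b²) = √(0.01768 + 0.30136) = 0.56484.
True dip = arctan(0.56484) = 29.5°, dipping toward NNW (azimuth ≈ 346°).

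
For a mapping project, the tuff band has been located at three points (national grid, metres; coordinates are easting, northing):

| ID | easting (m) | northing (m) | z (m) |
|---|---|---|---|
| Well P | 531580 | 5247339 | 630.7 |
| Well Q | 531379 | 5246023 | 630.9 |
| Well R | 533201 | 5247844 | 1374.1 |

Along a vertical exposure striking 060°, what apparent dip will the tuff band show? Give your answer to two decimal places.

20.82°

Two edge vectors: Well P→Well Q = (-201, -1316, 0.2), Well P→Well R = (1621, 505, 743.4).
Normal n = (Well P→Well Q) × (Well P→Well R) = (-978415.4, 149747.6, 2031731).
So ∂z/∂easting = −n_x/n_z = 0.48157 and ∂z/∂northing = −n_y/n_z = −0.07370.
Unit vector along 060° is (sin 60°, cos 60°) = (0.8660, 0.5000).
Slope in that direction = a·(0.8660) + b·(0.5000) = 0.38020.
Apparent dip = arctan|0.38020| = 20.82° (true dip is 26.0°, so apparent ≤ true as expected).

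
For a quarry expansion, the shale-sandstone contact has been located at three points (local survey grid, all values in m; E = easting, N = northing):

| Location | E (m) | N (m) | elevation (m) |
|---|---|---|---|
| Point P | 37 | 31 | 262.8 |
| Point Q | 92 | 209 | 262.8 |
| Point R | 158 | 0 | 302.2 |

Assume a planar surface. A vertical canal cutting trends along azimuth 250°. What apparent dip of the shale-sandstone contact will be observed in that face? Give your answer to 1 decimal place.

Two edge vectors: Point P→Point Q = (55, 178, 0), Point P→Point R = (121, -31, 39.4).
Normal n = (Point P→Point Q) × (Point P→Point R) = (7013.2, -2167, -23243).
So ∂z/∂E = −n_x/n_z = 0.30173 and ∂z/∂N = −n_y/n_z = −0.09323.
Unit vector along 250° is (sin 250°, cos 250°) = (-0.9397, -0.3420).
Slope in that direction = a·(-0.9397) + b·(-0.3420) = −0.25165.
Apparent dip = arctan|0.25165| = 14.1° (true dip is 17.5°, so apparent ≤ true as expected).

14.1°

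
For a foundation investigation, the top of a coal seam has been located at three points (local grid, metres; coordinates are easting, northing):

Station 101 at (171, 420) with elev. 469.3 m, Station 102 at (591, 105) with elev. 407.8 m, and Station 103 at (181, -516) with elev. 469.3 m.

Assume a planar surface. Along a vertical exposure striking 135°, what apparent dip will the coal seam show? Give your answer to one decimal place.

5.9°

Let the plane be z = a·easting + b·northing + c.
Station 102−Station 101: 420a − 315b = −61.5;  Station 103−Station 101: 10a − 936b = 0.
Solving gives a = −0.14761, b = −0.00158.
Unit vector along 135° is (sin 135°, cos 135°) = (0.7071, -0.7071).
Slope in that direction = a·(0.7071) + b·(-0.7071) = −0.10326.
Apparent dip = arctan|0.10326| = 5.9° (true dip is 8.4°, so apparent ≤ true as expected).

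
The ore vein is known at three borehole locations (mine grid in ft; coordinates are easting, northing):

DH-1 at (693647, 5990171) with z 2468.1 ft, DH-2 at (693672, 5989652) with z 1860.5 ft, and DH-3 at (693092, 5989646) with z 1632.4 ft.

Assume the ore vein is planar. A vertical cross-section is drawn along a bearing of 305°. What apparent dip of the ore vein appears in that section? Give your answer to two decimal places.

20.30°

Let the plane be z = a·easting + b·northing + c.
DH-2−DH-1: 25a − 519b = −607.6;  DH-3−DH-1: −555a − 525b = −835.7.
Solving gives a = 0.38098, b = 1.18906.
Unit vector along 305° is (sin 305°, cos 305°) = (-0.8192, 0.5736).
Slope in that direction = a·(-0.8192) + b·(0.5736) = 0.36994.
Apparent dip = arctan|0.36994| = 20.30° (true dip is 51.3°, so apparent ≤ true as expected).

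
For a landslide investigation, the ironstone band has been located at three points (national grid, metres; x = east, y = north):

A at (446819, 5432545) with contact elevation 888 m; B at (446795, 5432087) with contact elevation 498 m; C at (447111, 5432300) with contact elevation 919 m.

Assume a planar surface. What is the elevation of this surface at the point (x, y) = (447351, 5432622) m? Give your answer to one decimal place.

1368.6 m

Two edge vectors: A→B = (-24, -458, -390), A→C = (292, -245, 31).
Normal n = (A→B) × (A→C) = (-109748, -113136, 139616).
So ∂z/∂x = −n_x/n_z = 0.786070364 and ∂z/∂y = −n_y/n_z = 0.810336924.
Intercept c from A: 888 − 351231.17 − 4402191.81 = −4752534.98.
At (447351, 5432622): z = 351649.4 + 4402254.2 − 4752534.98 = 1368.6 m.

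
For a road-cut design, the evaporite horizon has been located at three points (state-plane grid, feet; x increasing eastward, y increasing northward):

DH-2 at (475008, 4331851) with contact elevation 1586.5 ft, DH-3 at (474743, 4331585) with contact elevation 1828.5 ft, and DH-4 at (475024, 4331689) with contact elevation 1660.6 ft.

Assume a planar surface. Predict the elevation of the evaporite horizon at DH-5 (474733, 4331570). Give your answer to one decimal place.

1840.1 ft

Two edge vectors: DH-2→DH-3 = (-265, -266, 242), DH-2→DH-4 = (16, -162, 74.1).
Normal n = (DH-2→DH-3) × (DH-2→DH-4) = (19493.4, 23508.5, 47186).
So ∂z/∂x = −n_x/n_z = −0.413118298 and ∂z/∂y = −n_y/n_z = −0.498209215.
Intercept c from DH-2: 1586.5 + 196234.50 + 2158168.08 = 2355989.08.
At (474733, 4331570): z = −196120.9 − 2158028.1 + 2355989.08 = 1840.1 ft.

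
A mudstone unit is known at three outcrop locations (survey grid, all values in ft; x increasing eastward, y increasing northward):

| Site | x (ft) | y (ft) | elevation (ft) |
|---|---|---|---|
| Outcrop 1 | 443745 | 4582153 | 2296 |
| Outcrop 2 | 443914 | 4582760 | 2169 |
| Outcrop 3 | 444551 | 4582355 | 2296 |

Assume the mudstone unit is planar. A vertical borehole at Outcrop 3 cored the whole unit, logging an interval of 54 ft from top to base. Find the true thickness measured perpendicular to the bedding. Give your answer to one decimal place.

52.6 ft

Let the plane be z = a·x + b·y + c.
Outcrop 2−Outcrop 1: 169a + 607b = −127;  Outcrop 3−Outcrop 1: 806a + 202b = 0.
Solving gives a = 0.05637, b = −0.22492.
|∇z| = √(a²+b²) = 0.23188, so dip δ = arctan(0.23188) = 13.05°.
True thickness = vertical thickness × cos δ = 54 × cos 13.05° = 52.6 ft.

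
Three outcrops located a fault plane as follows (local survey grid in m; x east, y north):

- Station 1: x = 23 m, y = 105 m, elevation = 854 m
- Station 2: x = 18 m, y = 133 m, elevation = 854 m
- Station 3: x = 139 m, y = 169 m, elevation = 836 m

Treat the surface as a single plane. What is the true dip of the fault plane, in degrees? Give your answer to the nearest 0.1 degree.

Let the plane be z = a·x + b·y + c.
Station 2−Station 1: −5a + 28b = 0;  Station 3−Station 1: 116a + 64b = −18.
Solving gives a = −0.14126, b = −0.02522.
Gradient magnitude |∇z| = √(a² + b²) = √(0.01995 + 0.00064) = 0.14349.
True dip = arctan(0.14349) = 8.2°, dipping toward E (azimuth ≈ 080°).

8.2°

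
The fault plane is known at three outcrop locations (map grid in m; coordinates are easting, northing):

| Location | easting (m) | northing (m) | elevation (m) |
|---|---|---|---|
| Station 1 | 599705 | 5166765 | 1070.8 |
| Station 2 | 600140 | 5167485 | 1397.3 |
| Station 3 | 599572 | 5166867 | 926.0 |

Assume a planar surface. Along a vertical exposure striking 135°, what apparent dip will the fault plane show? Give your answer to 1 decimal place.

38.4°

Two edge vectors: Station 1→Station 2 = (435, 720, 326.5), Station 1→Station 3 = (-133, 102, -144.8).
Normal n = (Station 1→Station 2) × (Station 1→Station 3) = (-137559, 19563.5, 140130).
So ∂z/∂easting = −n_x/n_z = 0.98165 and ∂z/∂northing = −n_y/n_z = −0.13961.
Unit vector along 135° is (sin 135°, cos 135°) = (0.7071, -0.7071).
Slope in that direction = a·(0.7071) + b·(-0.7071) = 0.79285.
Apparent dip = arctan|0.79285| = 38.4° (true dip is 44.8°, so apparent ≤ true as expected).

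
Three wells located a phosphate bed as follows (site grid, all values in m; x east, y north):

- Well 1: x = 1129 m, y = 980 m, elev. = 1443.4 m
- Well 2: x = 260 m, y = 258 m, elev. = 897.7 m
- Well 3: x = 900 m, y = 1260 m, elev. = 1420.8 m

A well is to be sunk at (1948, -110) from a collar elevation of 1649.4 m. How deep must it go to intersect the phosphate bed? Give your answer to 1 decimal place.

Let the plane be z = a·x + b·y + c.
Well 2−Well 1: −869a − 722b = −545.7;  Well 3−Well 1: −229a + 280b = −22.6.
Solving gives a = 0.413826, b = 0.257736.
Then c = 1443.4 − a·1129 − b·980 = 723.61.
At (1948, -110): z_contact = 806.13 − 28.35 + 723.61 = 1501.39 m.
Depth below ground = 1649.4 − 1501.39 = 148.0 m.

148.0 m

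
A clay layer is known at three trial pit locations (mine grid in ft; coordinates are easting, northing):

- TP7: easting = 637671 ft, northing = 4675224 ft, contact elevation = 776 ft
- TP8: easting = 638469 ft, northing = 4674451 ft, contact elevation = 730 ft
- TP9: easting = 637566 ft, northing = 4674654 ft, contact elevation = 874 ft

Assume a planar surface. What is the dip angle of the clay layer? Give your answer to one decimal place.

Two edge vectors: TP7→TP8 = (798, -773, -46), TP7→TP9 = (-105, -570, 98).
Normal n = (TP7→TP8) × (TP7→TP9) = (-101974, -73374, -536025).
So ∂z/∂easting = −n_x/n_z = −0.19024 and ∂z/∂northing = −n_y/n_z = −0.13689.
Gradient magnitude |∇z| = √(a² + b²) = √(0.03619 + 0.01874) = 0.23437.
True dip = arctan(0.23437) = 13.2°, dipping toward NE (azimuth ≈ 054°).

13.2°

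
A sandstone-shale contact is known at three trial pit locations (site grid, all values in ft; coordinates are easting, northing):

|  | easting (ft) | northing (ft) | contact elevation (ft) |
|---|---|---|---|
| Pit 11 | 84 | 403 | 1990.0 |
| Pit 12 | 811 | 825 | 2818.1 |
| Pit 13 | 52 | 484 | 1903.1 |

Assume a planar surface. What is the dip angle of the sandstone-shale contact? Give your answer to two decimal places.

Let the plane be z = a·easting + b·northing + c.
Pit 12−Pit 11: 727a + 422b = 828.1;  Pit 13−Pit 11: −32a + 81b = −86.9.
Solving gives a = 1.43316, b = −0.50665.
Gradient magnitude |∇z| = √(a² + b²) = √(2.05395 + 0.25670) = 1.52008.
True dip = arctan(1.52008) = 56.66°, dipping toward WNW (azimuth ≈ 289°).

56.66°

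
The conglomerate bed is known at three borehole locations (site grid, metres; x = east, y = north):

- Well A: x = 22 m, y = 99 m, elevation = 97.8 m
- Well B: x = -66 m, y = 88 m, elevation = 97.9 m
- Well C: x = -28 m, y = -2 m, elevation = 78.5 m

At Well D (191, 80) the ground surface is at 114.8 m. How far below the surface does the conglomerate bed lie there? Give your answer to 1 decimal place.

Let the plane be z = a·x + b·y + c.
Well B−Well A: −88a − 11b = 0.1;  Well C−Well A: −50a − 101b = −19.3.
Solving gives a = −0.02667, b = 0.20429.
Then c = 97.8 − a·22 − b·99 = 78.16.
At (191, 80): z_contact = −5.09 + 16.34 + 78.16 = 89.41 m.
Depth below ground = 114.8 − 89.41 = 25.4 m.

25.4 m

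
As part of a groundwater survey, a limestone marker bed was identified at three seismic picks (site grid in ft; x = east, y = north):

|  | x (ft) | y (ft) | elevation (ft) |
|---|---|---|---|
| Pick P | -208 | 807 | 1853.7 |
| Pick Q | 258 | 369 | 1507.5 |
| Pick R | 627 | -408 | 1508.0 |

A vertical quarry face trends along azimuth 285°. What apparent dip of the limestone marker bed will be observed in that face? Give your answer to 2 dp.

Let the plane be z = a·x + b·y + c.
Pick Q−Pick P: 466a − 438b = −346.2;  Pick R−Pick P: 835a − 1215b = −345.7.
Solving gives a = −1.34299, b = −0.63844.
Unit vector along 285° is (sin 285°, cos 285°) = (-0.9659, 0.2588).
Slope in that direction = a·(-0.9659) + b·(0.2588) = 1.13199.
Apparent dip = arctan|1.13199| = 48.54° (true dip is 56.1°, so apparent ≤ true as expected).

48.54°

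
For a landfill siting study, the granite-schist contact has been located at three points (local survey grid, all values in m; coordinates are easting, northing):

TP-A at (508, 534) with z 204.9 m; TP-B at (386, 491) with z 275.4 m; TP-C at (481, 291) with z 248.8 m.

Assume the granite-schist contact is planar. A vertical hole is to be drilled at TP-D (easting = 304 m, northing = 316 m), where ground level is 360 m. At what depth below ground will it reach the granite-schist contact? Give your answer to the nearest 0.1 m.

19.5 m

Let the plane be z = a·easting + b·northing + c.
TP-B−TP-A: −122a − 43b = 70.5;  TP-C−TP-A: −27a − 243b = 43.9.
Solving gives a = −0.53515, b = −0.12120.
Then c = 204.9 − a·508 − b·534 = 541.48.
At (304, 316): z_contact = −162.69 − 38.30 + 541.48 = 340.49 m.
Depth below ground = 360 − 340.49 = 19.5 m.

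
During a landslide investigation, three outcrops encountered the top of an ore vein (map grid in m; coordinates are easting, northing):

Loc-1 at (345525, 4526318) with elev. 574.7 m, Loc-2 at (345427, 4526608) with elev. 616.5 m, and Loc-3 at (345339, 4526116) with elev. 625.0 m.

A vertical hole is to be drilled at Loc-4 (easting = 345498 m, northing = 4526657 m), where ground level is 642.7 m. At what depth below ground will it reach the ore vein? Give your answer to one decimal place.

Let the plane be z = a·easting + b·northing + c.
Loc-2−Loc-1: −98a + 290b = 41.8;  Loc-3−Loc-1: −186a − 202b = 50.3.
Solving gives a = −0.312338613, b = 0.038589020.
Then c = 574.7 − a·345525 − b·4526318 = −66170.68.
At (345498, 4526657): z_contact = −107912.37 + 174679.26 − 66170.68 = 596.21 m.
Depth below ground = 642.7 − 596.21 = 46.5 m.

46.5 m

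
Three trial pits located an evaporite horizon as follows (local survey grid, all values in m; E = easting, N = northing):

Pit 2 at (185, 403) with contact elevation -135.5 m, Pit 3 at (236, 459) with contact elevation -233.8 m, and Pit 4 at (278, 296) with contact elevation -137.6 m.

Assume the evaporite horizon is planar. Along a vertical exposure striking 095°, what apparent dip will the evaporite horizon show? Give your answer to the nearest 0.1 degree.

42.6°

Two edge vectors: Pit 2→Pit 3 = (51, 56, -98.3), Pit 2→Pit 4 = (93, -107, -2.1).
Normal n = (Pit 2→Pit 3) × (Pit 2→Pit 4) = (-10635.7, -9034.8, -10665).
So ∂z/∂E = −n_x/n_z = −0.99725 and ∂z/∂N = −n_y/n_z = −0.84714.
Unit vector along 095° is (sin 95°, cos 95°) = (0.9962, -0.0872).
Slope in that direction = a·(0.9962) + b·(-0.0872) = −0.91962.
Apparent dip = arctan|0.91962| = 42.6° (true dip is 52.6°, so apparent ≤ true as expected).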